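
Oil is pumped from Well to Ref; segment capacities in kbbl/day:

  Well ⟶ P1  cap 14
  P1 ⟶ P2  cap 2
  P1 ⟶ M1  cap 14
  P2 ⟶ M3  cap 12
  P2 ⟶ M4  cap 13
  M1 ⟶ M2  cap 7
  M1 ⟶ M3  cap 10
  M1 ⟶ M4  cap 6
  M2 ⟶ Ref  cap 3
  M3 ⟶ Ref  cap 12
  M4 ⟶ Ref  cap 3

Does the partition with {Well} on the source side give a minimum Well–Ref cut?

Given cut capacity: 14 = 14.
Augment Well→P1→P2→M3→Ref: bottleneck 2, flow now 2.
Augment Well→P1→M1→M2→Ref: bottleneck 3, flow now 5.
Augment Well→P1→M1→M3→Ref: bottleneck 9, flow now 14.
No augmenting path remains; maximum flow = 14.
Cut capacity 14 equals the max flow, so it is a minimum cut.

Yes — it is a minimum cut (capacity 14).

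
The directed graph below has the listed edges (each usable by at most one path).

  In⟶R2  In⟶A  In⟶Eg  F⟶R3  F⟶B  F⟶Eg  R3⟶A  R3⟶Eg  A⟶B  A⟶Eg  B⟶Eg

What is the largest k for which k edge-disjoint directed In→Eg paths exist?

Assign every edge capacity 1; by Menger, the answer equals the max flow.
Path In→Eg (+1); total 1.
Path In→A→Eg (+1); total 2.
No residual In→Eg path; max flow = 2.
Certifying cut of size 2: {In→A, In→Eg}.

2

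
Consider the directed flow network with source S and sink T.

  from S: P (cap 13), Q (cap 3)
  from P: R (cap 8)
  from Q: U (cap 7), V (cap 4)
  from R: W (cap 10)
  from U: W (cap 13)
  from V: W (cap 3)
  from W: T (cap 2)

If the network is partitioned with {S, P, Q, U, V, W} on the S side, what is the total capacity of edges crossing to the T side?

Edges leaving {S, P, Q, U, V, W}: P→R (8), W→T (2).
Cut capacity = 8 + 2 = 10.

10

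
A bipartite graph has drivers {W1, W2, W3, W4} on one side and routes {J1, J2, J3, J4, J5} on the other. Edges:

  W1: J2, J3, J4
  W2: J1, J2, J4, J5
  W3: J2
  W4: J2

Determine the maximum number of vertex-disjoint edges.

3

Unit-capacity flow: source→left, listed edges, right→sink; max matching = max flow.
Augmenting path W1→J2 (+1); matched 1.
Augmenting path W2→J1 (+1); matched 2.
Augmenting path W3→J2→W1→J3 (+1); matched 3.
No augmenting path remains; maximum matching = 3.
König certificate: {W1, W2, J2} is a vertex cover of size 3 (every listed pair touches it), so no matching can be larger.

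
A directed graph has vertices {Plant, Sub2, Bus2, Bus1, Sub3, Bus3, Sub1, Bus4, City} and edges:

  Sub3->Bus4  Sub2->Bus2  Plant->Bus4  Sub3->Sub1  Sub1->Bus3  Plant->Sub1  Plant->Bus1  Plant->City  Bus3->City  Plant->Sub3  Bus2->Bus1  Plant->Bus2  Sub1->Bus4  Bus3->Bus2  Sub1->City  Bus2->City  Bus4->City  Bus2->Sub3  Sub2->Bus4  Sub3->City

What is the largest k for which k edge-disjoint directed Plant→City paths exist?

5

Assign every edge capacity 1; by Menger, the answer equals the max flow.
Path Plant→City (+1); total 1.
Path Plant→Bus2→City (+1); total 2.
Path Plant→Sub3→City (+1); total 3.
Path Plant→Sub1→City (+1); total 4.
Path Plant→Bus4→City (+1); total 5.
No residual Plant→City path; max flow = 5.
Certifying cut of size 5: {Plant→Bus2, Plant→Bus4, Plant→City, Plant→Sub1, Plant→Sub3}.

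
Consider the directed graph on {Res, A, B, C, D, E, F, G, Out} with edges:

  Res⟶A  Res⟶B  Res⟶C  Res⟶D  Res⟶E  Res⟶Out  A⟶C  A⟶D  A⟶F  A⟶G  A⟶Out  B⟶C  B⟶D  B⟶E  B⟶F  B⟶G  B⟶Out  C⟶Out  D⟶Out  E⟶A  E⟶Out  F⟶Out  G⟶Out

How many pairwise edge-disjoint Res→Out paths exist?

6

Assign every edge capacity 1; by Menger, the answer equals the max flow.
Path Res→Out (+1); total 1.
Path Res→A→Out (+1); total 2.
Path Res→B→Out (+1); total 3.
Path Res→C→Out (+1); total 4.
Path Res→D→Out (+1); total 5.
Path Res→E→Out (+1); total 6.
No residual Res→Out path; max flow = 6.
Certifying cut of size 6: {Res→A, Res→B, Res→C, Res→D, Res→E, Res→Out}.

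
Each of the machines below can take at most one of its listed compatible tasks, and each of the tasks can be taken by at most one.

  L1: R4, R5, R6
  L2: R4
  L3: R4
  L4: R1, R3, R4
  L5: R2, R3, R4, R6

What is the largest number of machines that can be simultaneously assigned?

Unit-capacity flow: source→left, listed edges, right→sink; max matching = max flow.
Augmenting path L1→R4 (+1); matched 1.
Augmenting path L4→R1 (+1); matched 2.
Augmenting path L5→R2 (+1); matched 3.
Augmenting path L2→R4→L1→R5 (+1); matched 4.
No augmenting path remains; maximum matching = 4.
König certificate: {L1, L4, L5, R4} is a vertex cover of size 4 (every listed pair touches it), so no matching can be larger.

4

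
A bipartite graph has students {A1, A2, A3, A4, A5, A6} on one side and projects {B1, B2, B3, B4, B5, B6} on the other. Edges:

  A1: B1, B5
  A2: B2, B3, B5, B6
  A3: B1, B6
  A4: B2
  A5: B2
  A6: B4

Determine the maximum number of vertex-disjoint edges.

Unit-capacity flow: source→left, listed edges, right→sink; max matching = max flow.
Augmenting path A1→B1 (+1); matched 1.
Augmenting path A2→B2 (+1); matched 2.
Augmenting path A3→B6 (+1); matched 3.
Augmenting path A6→B4 (+1); matched 4.
Augmenting path A4→B2→A2→B3 (+1); matched 5.
No augmenting path remains; maximum matching = 5.
König certificate: {A1, A2, A3, A6, B2} is a vertex cover of size 5 (every listed pair touches it), so no matching can be larger.

5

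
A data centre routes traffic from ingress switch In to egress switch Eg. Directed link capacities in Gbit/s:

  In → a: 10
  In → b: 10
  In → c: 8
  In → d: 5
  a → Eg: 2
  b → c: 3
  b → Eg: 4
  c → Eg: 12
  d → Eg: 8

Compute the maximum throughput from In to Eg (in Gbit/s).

22

Augment In→a→Eg: bottleneck 2, flow now 2.
Augment In→b→Eg: bottleneck 4, flow now 6.
Augment In→c→Eg: bottleneck 8, flow now 14.
Augment In→d→Eg: bottleneck 5, flow now 19.
Augment In→b→c→Eg: bottleneck 3, flow now 22.
No augmenting path remains; maximum flow = 22.
In the residual graph, reachable from In: {In, a, b}.
Min-cut edges: In→c (8), In→d (5), a→Eg (2), b→c (3), b→Eg (4); capacity 8 + 5 + 2 + 3 + 4 = 22.
This cut is saturated, so no flow can exceed 22.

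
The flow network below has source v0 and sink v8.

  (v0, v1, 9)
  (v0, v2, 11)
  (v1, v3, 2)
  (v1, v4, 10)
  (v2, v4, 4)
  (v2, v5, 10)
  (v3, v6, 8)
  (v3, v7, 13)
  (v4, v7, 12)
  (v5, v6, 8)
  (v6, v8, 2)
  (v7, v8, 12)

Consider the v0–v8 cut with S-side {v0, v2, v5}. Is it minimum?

Given cut capacity: 9 + 4 + 8 = 21.
Augment v0→v1→v3→v6→v8: bottleneck 2, flow now 2.
Augment v0→v1→v4→v7→v8: bottleneck 7, flow now 9.
Augment v0→v2→v4→v7→v8: bottleneck 4, flow now 13.
Augment v0→v2→v5→v6→v3→v7→v8: bottleneck 1, flow now 14. (uses reverse residual edge)
No augmenting path remains; maximum flow = 14.
In the residual graph, reachable from v0: {v0, v1, v2, v3, v4, v5, v6, v7}.
Min-cut edges: v6→v8 (2), v7→v8 (12); capacity 2 + 12 = 14.
Cut capacity 21 exceeds the max flow 14, so it is not minimum.

No — its capacity is 21, but the minimum cut has capacity 14.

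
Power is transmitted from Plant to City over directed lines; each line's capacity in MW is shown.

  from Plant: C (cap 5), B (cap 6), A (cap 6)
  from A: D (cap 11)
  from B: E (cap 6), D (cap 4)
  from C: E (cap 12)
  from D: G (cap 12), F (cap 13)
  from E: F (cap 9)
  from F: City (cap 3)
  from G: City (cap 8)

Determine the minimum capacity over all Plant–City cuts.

Augment Plant→A→D→F→City: bottleneck 3, flow now 3.
Augment Plant→A→D→G→City: bottleneck 3, flow now 6.
Augment Plant→B→D→G→City: bottleneck 4, flow now 10.
Augment Plant→B→E→F→D→G→City: bottleneck 1, flow now 11. (uses reverse residual edge)
No augmenting path remains; maximum flow = 11.
By max-flow min-cut, the minimum cut capacity equals the max flow.
In the residual graph, reachable from Plant: {Plant, A, B, C, D, E, F, G}.
Min-cut edges: F→City (3), G→City (8); capacity 3 + 8 = 11.

11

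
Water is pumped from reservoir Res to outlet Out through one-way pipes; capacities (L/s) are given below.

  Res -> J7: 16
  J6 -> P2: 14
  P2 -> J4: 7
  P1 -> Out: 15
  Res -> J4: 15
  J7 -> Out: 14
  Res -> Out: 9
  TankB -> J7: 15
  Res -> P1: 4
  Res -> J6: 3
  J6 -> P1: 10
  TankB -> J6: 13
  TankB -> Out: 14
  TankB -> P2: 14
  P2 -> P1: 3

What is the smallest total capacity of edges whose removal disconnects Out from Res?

30

Augment Res→Out: bottleneck 9, flow now 9.
Augment Res→J7→Out: bottleneck 14, flow now 23.
Augment Res→P1→Out: bottleneck 4, flow now 27.
Augment Res→J6→P1→Out: bottleneck 3, flow now 30.
No augmenting path remains; maximum flow = 30.
By max-flow min-cut, the minimum cut capacity equals the max flow.
In the residual graph, reachable from Res: {Res, J7, J4}.
Min-cut edges: Res→J6 (3), Res→P1 (4), Res→Out (9), J7→Out (14); capacity 3 + 4 + 9 + 14 = 30.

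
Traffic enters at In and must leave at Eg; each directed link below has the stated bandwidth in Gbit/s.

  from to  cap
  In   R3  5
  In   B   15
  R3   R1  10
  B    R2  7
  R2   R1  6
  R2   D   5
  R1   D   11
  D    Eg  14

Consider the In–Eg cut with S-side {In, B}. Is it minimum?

Yes — it is a minimum cut (capacity 12).

Given cut capacity: 5 + 7 = 12.
Augment In→R3→R1→D→Eg: bottleneck 5, flow now 5.
Augment In→B→R2→D→Eg: bottleneck 5, flow now 10.
Augment In→B→R2→R1→D→Eg: bottleneck 2, flow now 12.
No augmenting path remains; maximum flow = 12.
Cut capacity 12 equals the max flow, so it is a minimum cut.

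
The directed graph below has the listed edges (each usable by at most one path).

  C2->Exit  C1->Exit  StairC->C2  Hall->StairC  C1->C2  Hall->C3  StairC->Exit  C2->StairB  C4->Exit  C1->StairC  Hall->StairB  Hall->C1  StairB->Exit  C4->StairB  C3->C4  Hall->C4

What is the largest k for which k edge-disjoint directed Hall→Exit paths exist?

4

Assign every edge capacity 1; by Menger, the answer equals the max flow.
Path Hall→C1→Exit (+1); total 1.
Path Hall→StairC→Exit (+1); total 2.
Path Hall→C4→Exit (+1); total 3.
Path Hall→StairB→Exit (+1); total 4.
No residual Hall→Exit path; max flow = 4.
Certifying cut of size 4: {C4→Exit, Hall→C1, Hall→StairC, StairB→Exit}.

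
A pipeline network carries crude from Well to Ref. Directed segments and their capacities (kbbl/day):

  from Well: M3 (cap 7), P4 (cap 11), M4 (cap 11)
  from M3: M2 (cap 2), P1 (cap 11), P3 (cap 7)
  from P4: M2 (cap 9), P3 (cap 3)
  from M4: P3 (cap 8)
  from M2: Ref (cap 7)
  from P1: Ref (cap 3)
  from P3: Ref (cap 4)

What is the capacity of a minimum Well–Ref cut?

Augment Well→M3→M2→Ref: bottleneck 2, flow now 2.
Augment Well→M3→P1→Ref: bottleneck 3, flow now 5.
Augment Well→M3→P3→Ref: bottleneck 2, flow now 7.
Augment Well→P4→M2→Ref: bottleneck 5, flow now 12.
Augment Well→P4→P3→Ref: bottleneck 2, flow now 14.
No augmenting path remains; maximum flow = 14.
By max-flow min-cut, the minimum cut capacity equals the max flow.
In the residual graph, reachable from Well: {Well, M3, P4, M4, M2, P1, P3}.
Min-cut edges: M2→Ref (7), P1→Ref (3), P3→Ref (4); capacity 7 + 3 + 4 = 14.

14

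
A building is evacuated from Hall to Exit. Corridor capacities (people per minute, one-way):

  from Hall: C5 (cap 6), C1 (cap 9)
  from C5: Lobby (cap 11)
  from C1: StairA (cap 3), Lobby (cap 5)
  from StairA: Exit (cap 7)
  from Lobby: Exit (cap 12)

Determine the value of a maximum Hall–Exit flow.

14

Augment Hall→C5→Lobby→Exit: bottleneck 6, flow now 6.
Augment Hall→C1→StairA→Exit: bottleneck 3, flow now 9.
Augment Hall→C1→Lobby→Exit: bottleneck 5, flow now 14.
No augmenting path remains; maximum flow = 14.
In the residual graph, reachable from Hall: {Hall, C1}.
Min-cut edges: Hall→C5 (6), C1→StairA (3), C1→Lobby (5); capacity 6 + 3 + 5 = 14.
This cut is saturated, so no flow can exceed 14.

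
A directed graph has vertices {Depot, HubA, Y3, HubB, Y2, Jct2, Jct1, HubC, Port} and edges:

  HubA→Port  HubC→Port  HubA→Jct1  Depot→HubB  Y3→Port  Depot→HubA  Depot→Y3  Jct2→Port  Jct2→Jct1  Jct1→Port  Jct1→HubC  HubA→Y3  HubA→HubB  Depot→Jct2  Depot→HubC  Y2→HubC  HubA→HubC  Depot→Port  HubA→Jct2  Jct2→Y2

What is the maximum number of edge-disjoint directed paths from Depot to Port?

Assign every edge capacity 1; by Menger, the answer equals the max flow.
Path Depot→Port (+1); total 1.
Path Depot→HubA→Port (+1); total 2.
Path Depot→Y3→Port (+1); total 3.
Path Depot→Jct2→Port (+1); total 4.
Path Depot→HubC→Port (+1); total 5.
No residual Depot→Port path; max flow = 5.
Certifying cut of size 5: {Depot→HubA, Depot→HubC, Depot→Jct2, Depot→Port, Depot→Y3}.

5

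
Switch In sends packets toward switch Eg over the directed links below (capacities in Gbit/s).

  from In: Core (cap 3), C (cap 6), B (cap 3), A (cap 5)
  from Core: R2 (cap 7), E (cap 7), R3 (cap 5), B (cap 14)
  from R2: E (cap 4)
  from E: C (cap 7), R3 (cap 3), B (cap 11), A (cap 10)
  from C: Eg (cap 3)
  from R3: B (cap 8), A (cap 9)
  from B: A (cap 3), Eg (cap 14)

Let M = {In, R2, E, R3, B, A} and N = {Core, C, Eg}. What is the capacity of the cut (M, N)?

Edges leaving {In, R2, E, R3, B, A}: In→Core (3), In→C (6), E→C (7), B→Eg (14).
Cut capacity = 3 + 6 + 7 + 14 = 30.

30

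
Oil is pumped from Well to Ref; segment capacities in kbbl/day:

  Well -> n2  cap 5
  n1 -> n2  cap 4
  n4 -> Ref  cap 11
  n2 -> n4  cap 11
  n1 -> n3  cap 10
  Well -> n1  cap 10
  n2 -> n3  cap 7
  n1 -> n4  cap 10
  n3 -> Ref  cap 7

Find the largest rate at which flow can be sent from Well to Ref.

Augment Well→n1→n3→Ref: bottleneck 7, flow now 7.
Augment Well→n1→n4→Ref: bottleneck 3, flow now 10.
Augment Well→n2→n4→Ref: bottleneck 5, flow now 15.
No augmenting path remains; maximum flow = 15.
In the residual graph, reachable from Well: {Well}.
Min-cut edges: Well→n1 (10), Well→n2 (5); capacity 10 + 5 = 15.
This cut is saturated, so no flow can exceed 15.

15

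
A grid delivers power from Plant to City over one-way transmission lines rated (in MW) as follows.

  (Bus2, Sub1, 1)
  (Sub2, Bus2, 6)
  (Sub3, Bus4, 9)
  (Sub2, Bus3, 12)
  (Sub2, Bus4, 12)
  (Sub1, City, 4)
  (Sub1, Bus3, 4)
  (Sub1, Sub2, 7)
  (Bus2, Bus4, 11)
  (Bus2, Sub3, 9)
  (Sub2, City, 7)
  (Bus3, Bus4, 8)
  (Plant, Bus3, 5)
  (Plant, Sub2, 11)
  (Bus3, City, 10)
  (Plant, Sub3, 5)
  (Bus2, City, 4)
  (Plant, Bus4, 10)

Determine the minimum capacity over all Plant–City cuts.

Augment Plant→Sub2→City: bottleneck 7, flow now 7.
Augment Plant→Bus3→City: bottleneck 5, flow now 12.
Augment Plant→Sub2→Bus2→City: bottleneck 4, flow now 16.
No augmenting path remains; maximum flow = 16.
By max-flow min-cut, the minimum cut capacity equals the max flow.
In the residual graph, reachable from Plant: {Plant, Sub3, Bus4}.
Min-cut edges: Plant→Sub2 (11), Plant→Bus3 (5); capacity 11 + 5 = 16.

16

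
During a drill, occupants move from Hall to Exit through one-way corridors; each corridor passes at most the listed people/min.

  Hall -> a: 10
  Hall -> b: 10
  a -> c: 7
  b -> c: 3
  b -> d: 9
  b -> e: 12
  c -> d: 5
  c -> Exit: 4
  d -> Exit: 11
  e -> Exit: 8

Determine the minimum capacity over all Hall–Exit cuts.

Augment Hall→a→c→Exit: bottleneck 4, flow now 4.
Augment Hall→b→d→Exit: bottleneck 9, flow now 13.
Augment Hall→b→e→Exit: bottleneck 1, flow now 14.
Augment Hall→a→c→d→Exit: bottleneck 2, flow now 16.
Augment Hall→a→c→d→b→e→Exit: bottleneck 1, flow now 17. (uses reverse residual edge)
No augmenting path remains; maximum flow = 17.
By max-flow min-cut, the minimum cut capacity equals the max flow.
In the residual graph, reachable from Hall: {Hall, a}.
Min-cut edges: Hall→b (10), a→c (7); capacity 10 + 7 = 17.

17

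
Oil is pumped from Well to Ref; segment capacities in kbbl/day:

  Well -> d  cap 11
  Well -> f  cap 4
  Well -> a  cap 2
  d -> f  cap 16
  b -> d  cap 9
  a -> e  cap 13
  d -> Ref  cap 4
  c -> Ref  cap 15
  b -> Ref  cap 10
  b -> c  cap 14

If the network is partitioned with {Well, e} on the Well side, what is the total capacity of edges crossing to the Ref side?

Edges leaving {Well, e}: Well→a (2), Well→d (11), Well→f (4).
Cut capacity = 2 + 11 + 4 = 17.

17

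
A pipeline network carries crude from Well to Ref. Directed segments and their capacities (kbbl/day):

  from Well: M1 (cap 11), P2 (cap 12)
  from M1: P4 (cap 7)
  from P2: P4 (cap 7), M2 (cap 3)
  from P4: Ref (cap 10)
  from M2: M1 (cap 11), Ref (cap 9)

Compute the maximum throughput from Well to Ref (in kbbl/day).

Augment Well→M1→P4→Ref: bottleneck 7, flow now 7.
Augment Well→P2→P4→Ref: bottleneck 3, flow now 10.
Augment Well→P2→M2→Ref: bottleneck 3, flow now 13.
No augmenting path remains; maximum flow = 13.
In the residual graph, reachable from Well: {Well, M1, P2, P4}.
Min-cut edges: P2→M2 (3), P4→Ref (10); capacity 3 + 10 = 13.
This cut is saturated, so no flow can exceed 13.

13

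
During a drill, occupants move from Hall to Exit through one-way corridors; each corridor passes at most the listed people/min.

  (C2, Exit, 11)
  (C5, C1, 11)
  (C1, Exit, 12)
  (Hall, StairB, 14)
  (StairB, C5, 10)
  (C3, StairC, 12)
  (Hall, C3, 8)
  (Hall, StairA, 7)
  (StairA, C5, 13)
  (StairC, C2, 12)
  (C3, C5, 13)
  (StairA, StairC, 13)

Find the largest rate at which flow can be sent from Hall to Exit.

22

Augment Hall→StairA→StairC→C2→Exit: bottleneck 7, flow now 7.
Augment Hall→StairB→C5→C1→Exit: bottleneck 10, flow now 17.
Augment Hall→C3→StairC→C2→Exit: bottleneck 4, flow now 21.
Augment Hall→C3→C5→C1→Exit: bottleneck 1, flow now 22.
No augmenting path remains; maximum flow = 22.
In the residual graph, reachable from Hall: {Hall, StairA, StairB, C3, StairC, C5, C2}.
Min-cut edges: C5→C1 (11), C2→Exit (11); capacity 11 + 11 = 22.
This cut is saturated, so no flow can exceed 22.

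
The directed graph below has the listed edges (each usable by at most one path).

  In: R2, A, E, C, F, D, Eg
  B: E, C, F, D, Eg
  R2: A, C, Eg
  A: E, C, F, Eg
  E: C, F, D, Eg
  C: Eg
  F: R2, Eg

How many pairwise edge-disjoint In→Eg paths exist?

Assign every edge capacity 1; by Menger, the answer equals the max flow.
Path In→Eg (+1); total 1.
Path In→R2→Eg (+1); total 2.
Path In→A→Eg (+1); total 3.
Path In→E→Eg (+1); total 4.
Path In→C→Eg (+1); total 5.
Path In→F→Eg (+1); total 6.
No residual In→Eg path; max flow = 6.
Certifying cut of size 6: {In→A, In→C, In→E, In→Eg, In→F, In→R2}.

6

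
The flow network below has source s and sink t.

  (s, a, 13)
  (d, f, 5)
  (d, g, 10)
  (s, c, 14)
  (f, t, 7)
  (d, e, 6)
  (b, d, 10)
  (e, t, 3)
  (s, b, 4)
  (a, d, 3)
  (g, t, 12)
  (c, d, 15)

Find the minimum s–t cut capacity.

18

Augment s→a→d→e→t: bottleneck 3, flow now 3.
Augment s→b→d→f→t: bottleneck 4, flow now 7.
Augment s→c→d→f→t: bottleneck 1, flow now 8.
Augment s→c→d→g→t: bottleneck 10, flow now 18.
No augmenting path remains; maximum flow = 18.
By max-flow min-cut, the minimum cut capacity equals the max flow.
In the residual graph, reachable from s: {s, a, b, c, d, e}.
Min-cut edges: d→f (5), d→g (10), e→t (3); capacity 5 + 10 + 3 = 18.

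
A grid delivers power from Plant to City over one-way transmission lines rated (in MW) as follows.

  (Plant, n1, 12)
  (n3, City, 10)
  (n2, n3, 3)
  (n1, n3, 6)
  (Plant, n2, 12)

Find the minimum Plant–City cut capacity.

9

Augment Plant→n1→n3→City: bottleneck 6, flow now 6.
Augment Plant→n2→n3→City: bottleneck 3, flow now 9.
No augmenting path remains; maximum flow = 9.
By max-flow min-cut, the minimum cut capacity equals the max flow.
In the residual graph, reachable from Plant: {Plant, n1, n2}.
Min-cut edges: n1→n3 (6), n2→n3 (3); capacity 6 + 3 = 9.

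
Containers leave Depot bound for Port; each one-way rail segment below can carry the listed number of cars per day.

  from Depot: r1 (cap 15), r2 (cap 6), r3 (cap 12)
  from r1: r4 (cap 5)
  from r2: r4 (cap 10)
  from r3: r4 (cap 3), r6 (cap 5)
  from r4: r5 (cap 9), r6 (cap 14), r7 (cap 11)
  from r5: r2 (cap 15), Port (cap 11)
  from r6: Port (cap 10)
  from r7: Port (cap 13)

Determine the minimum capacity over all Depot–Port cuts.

19

Augment Depot→r3→r6→Port: bottleneck 5, flow now 5.
Augment Depot→r1→r4→r5→Port: bottleneck 5, flow now 10.
Augment Depot→r2→r4→r5→Port: bottleneck 4, flow now 14.
Augment Depot→r2→r4→r6→Port: bottleneck 2, flow now 16.
Augment Depot→r3→r4→r6→Port: bottleneck 3, flow now 19.
No augmenting path remains; maximum flow = 19.
By max-flow min-cut, the minimum cut capacity equals the max flow.
In the residual graph, reachable from Depot: {Depot, r1, r3}.
Min-cut edges: Depot→r2 (6), r1→r4 (5), r3→r4 (3), r3→r6 (5); capacity 6 + 5 + 3 + 5 = 19.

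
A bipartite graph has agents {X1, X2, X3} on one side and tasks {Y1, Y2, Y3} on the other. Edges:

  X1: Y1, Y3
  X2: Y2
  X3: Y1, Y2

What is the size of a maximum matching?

Unit-capacity flow: source→left, listed edges, right→sink; max matching = max flow.
Augmenting path X1→Y1 (+1); matched 1.
Augmenting path X2→Y2 (+1); matched 2.
Augmenting path X3→Y1→X1→Y3 (+1); matched 3.
No augmenting path remains; maximum matching = 3.
König certificate: {X1, X2, X3} is a vertex cover of size 3 (every listed pair touches it), so no matching can be larger.

3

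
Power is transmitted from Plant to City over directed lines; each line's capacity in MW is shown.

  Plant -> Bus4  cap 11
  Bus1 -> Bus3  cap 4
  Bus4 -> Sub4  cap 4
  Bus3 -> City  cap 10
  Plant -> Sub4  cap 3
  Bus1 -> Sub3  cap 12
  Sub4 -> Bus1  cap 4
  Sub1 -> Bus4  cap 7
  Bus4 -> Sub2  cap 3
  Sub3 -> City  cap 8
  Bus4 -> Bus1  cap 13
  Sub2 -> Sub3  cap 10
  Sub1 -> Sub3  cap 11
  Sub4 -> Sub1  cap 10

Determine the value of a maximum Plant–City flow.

12

Augment Plant→Bus4→Sub2→Sub3→City: bottleneck 3, flow now 3.
Augment Plant→Bus4→Bus1→Bus3→City: bottleneck 4, flow now 7.
Augment Plant→Bus4→Bus1→Sub3→City: bottleneck 4, flow now 11.
Augment Plant→Sub4→Sub1→Sub3→City: bottleneck 1, flow now 12.
No augmenting path remains; maximum flow = 12.
In the residual graph, reachable from Plant: {Plant, Bus4, Sub4, Sub1, Sub2, Bus1, Sub3}.
Min-cut edges: Bus1→Bus3 (4), Sub3→City (8); capacity 4 + 8 = 12.
This cut is saturated, so no flow can exceed 12.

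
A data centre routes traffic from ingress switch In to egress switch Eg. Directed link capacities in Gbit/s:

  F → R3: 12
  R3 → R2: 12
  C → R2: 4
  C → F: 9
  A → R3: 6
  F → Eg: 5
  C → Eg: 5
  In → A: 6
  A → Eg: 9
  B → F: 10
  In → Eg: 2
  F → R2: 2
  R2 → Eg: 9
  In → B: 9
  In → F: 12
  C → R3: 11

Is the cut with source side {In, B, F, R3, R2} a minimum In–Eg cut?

Yes — it is a minimum cut (capacity 22).

Given cut capacity: 6 + 2 + 5 + 9 = 22.
Augment In→Eg: bottleneck 2, flow now 2.
Augment In→A→Eg: bottleneck 6, flow now 8.
Augment In→F→Eg: bottleneck 5, flow now 13.
Augment In→F→R2→Eg: bottleneck 2, flow now 15.
Augment In→F→R3→R2→Eg: bottleneck 5, flow now 20.
Augment In→B→F→R3→R2→Eg: bottleneck 2, flow now 22.
No augmenting path remains; maximum flow = 22.
Cut capacity 22 equals the max flow, so it is a minimum cut.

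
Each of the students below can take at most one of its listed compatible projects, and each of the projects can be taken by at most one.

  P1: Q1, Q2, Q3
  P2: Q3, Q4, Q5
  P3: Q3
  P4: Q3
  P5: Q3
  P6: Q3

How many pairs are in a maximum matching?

3

Unit-capacity flow: source→left, listed edges, right→sink; max matching = max flow.
Augmenting path P1→Q1 (+1); matched 1.
Augmenting path P2→Q3 (+1); matched 2.
Augmenting path P3→Q3→P2→Q4 (+1); matched 3.
No augmenting path remains; maximum matching = 3.
König certificate: {P1, P2, Q3} is a vertex cover of size 3 (every listed pair touches it), so no matching can be larger.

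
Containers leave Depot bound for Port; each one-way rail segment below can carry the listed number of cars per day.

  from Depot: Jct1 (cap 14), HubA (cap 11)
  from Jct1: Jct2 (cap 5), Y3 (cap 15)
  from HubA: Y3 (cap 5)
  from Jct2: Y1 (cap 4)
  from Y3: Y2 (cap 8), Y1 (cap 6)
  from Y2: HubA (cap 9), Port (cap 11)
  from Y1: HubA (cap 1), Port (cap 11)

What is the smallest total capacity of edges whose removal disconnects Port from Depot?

Augment Depot→Jct1→Jct2→Y1→Port: bottleneck 4, flow now 4.
Augment Depot→Jct1→Y3→Y2→Port: bottleneck 8, flow now 12.
Augment Depot→Jct1→Y3→Y1→Port: bottleneck 2, flow now 14.
Augment Depot→HubA→Y3→Y1→Port: bottleneck 4, flow now 18.
No augmenting path remains; maximum flow = 18.
By max-flow min-cut, the minimum cut capacity equals the max flow.
In the residual graph, reachable from Depot: {Depot, Jct1, HubA, Jct2, Y3}.
Min-cut edges: Jct2→Y1 (4), Y3→Y2 (8), Y3→Y1 (6); capacity 4 + 8 + 6 = 18.

18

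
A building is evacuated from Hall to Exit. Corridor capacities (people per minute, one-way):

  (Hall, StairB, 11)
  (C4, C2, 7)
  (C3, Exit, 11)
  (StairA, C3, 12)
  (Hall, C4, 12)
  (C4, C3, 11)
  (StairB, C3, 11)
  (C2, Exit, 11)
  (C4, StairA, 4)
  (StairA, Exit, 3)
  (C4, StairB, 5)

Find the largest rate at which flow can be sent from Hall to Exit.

Augment Hall→C4→C2→Exit: bottleneck 7, flow now 7.
Augment Hall→C4→C3→Exit: bottleneck 5, flow now 12.
Augment Hall→StairB→C3→Exit: bottleneck 6, flow now 18.
Augment Hall→StairB→C3→C4→StairA→Exit: bottleneck 3, flow now 21. (uses reverse residual edge)
No augmenting path remains; maximum flow = 21.
In the residual graph, reachable from Hall: {Hall, C4, StairB, C3, StairA}.
Min-cut edges: C4→C2 (7), C3→Exit (11), StairA→Exit (3); capacity 7 + 11 + 3 = 21.
This cut is saturated, so no flow can exceed 21.

21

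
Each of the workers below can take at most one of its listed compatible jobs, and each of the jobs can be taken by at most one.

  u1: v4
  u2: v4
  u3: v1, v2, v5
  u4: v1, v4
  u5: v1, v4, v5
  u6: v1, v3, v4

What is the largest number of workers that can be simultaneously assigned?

5

Unit-capacity flow: source→left, listed edges, right→sink; max matching = max flow.
Augmenting path u1→v4 (+1); matched 1.
Augmenting path u3→v1 (+1); matched 2.
Augmenting path u5→v5 (+1); matched 3.
Augmenting path u6→v3 (+1); matched 4.
Augmenting path u4→v1→u3→v2 (+1); matched 5.
No augmenting path remains; maximum matching = 5.
König certificate: {u3, u4, u5, u6, v4} is a vertex cover of size 5 (every listed pair touches it), so no matching can be larger.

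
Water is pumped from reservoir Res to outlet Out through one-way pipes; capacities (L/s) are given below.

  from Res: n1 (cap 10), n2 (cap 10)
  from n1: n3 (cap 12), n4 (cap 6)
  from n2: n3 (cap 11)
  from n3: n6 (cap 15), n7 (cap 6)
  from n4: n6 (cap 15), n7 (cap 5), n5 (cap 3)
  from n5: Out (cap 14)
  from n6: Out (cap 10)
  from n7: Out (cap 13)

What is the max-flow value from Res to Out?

Augment Res→n1→n3→n6→Out: bottleneck 10, flow now 10.
Augment Res→n2→n3→n7→Out: bottleneck 6, flow now 16.
Augment Res→n2→n3→n1→n4→n5→Out: bottleneck 3, flow now 19. (uses reverse residual edge)
Augment Res→n2→n3→n1→n4→n7→Out: bottleneck 1, flow now 20. (uses reverse residual edge)
No augmenting path remains; maximum flow = 20.
In the residual graph, reachable from Res: {Res}.
Min-cut edges: Res→n1 (10), Res→n2 (10); capacity 10 + 10 = 20.
This cut is saturated, so no flow can exceed 20.

20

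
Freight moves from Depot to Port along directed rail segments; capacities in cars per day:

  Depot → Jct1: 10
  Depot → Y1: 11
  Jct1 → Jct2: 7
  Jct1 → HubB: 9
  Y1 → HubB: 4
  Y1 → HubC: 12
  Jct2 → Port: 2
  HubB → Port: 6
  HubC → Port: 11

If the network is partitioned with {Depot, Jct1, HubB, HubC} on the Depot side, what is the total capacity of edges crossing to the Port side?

Edges leaving {Depot, Jct1, HubB, HubC}: Depot→Y1 (11), Jct1→Jct2 (7), HubB→Port (6), HubC→Port (11).
Cut capacity = 11 + 7 + 6 + 11 = 35.

35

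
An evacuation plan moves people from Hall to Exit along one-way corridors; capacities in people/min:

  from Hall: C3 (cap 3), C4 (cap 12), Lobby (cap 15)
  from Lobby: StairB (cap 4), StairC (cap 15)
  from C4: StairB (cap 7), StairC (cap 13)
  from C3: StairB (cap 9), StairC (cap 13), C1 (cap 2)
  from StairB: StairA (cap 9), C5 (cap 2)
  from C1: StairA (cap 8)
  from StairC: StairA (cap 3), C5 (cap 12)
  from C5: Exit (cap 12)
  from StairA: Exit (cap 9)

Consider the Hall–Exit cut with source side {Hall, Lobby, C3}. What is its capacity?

55

Edges leaving {Hall, Lobby, C3}: Hall→C4 (12), Lobby→StairB (4), Lobby→StairC (15), C3→StairB (9), C3→C1 (2), C3→StairC (13).
Cut capacity = 12 + 4 + 15 + 9 + 2 + 13 = 55.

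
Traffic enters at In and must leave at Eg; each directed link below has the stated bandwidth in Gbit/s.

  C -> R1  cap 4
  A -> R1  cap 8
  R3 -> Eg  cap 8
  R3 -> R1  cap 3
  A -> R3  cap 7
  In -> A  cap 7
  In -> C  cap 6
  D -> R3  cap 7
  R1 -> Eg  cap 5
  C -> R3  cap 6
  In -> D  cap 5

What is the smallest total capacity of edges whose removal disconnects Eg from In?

Augment In→C→R1→Eg: bottleneck 4, flow now 4.
Augment In→C→R3→Eg: bottleneck 2, flow now 6.
Augment In→D→R3→Eg: bottleneck 5, flow now 11.
Augment In→A→R1→Eg: bottleneck 1, flow now 12.
Augment In→A→R3→Eg: bottleneck 1, flow now 13.
No augmenting path remains; maximum flow = 13.
By max-flow min-cut, the minimum cut capacity equals the max flow.
In the residual graph, reachable from In: {In, C, D, A, R1, R3}.
Min-cut edges: R1→Eg (5), R3→Eg (8); capacity 5 + 8 = 13.

13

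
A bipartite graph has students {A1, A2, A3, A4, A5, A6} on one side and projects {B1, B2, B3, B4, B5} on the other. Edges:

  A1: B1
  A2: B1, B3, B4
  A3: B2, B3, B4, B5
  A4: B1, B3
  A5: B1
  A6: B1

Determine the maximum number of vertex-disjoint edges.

4

Unit-capacity flow: source→left, listed edges, right→sink; max matching = max flow.
Augmenting path A1→B1 (+1); matched 1.
Augmenting path A2→B3 (+1); matched 2.
Augmenting path A3→B2 (+1); matched 3.
Augmenting path A4→B3→A2→B4 (+1); matched 4.
No augmenting path remains; maximum matching = 4.
König certificate: {A2, A3, A4, B1} is a vertex cover of size 4 (every listed pair touches it), so no matching can be larger.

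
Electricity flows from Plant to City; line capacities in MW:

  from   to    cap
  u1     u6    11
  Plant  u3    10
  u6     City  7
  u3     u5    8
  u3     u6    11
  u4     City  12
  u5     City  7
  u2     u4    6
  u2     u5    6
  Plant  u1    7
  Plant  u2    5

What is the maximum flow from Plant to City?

19

Augment Plant→u1→u6→City: bottleneck 7, flow now 7.
Augment Plant→u2→u4→City: bottleneck 5, flow now 12.
Augment Plant→u3→u5→City: bottleneck 7, flow now 19.
No augmenting path remains; maximum flow = 19.
In the residual graph, reachable from Plant: {Plant, u1, u3, u5, u6}.
Min-cut edges: Plant→u2 (5), u5→City (7), u6→City (7); capacity 5 + 7 + 7 = 19.
This cut is saturated, so no flow can exceed 19.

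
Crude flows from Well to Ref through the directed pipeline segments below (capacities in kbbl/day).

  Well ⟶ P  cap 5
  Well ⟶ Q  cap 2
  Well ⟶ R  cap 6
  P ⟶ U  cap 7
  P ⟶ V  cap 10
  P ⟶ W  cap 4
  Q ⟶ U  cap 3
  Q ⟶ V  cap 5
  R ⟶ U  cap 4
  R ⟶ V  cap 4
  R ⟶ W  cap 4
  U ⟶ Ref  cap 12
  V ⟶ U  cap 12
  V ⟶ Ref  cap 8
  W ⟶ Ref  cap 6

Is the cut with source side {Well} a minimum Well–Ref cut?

Yes — it is a minimum cut (capacity 13).

Given cut capacity: 5 + 2 + 6 = 13.
Augment Well→P→U→Ref: bottleneck 5, flow now 5.
Augment Well→Q→U→Ref: bottleneck 2, flow now 7.
Augment Well→R→U→Ref: bottleneck 4, flow now 11.
Augment Well→R→V→Ref: bottleneck 2, flow now 13.
No augmenting path remains; maximum flow = 13.
Cut capacity 13 equals the max flow, so it is a minimum cut.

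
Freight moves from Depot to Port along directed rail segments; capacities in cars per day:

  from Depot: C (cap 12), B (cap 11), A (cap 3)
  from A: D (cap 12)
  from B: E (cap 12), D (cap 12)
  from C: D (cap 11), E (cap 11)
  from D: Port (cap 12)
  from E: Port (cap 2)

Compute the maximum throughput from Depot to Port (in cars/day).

Augment Depot→A→D→Port: bottleneck 3, flow now 3.
Augment Depot→B→D→Port: bottleneck 9, flow now 12.
Augment Depot→B→E→Port: bottleneck 2, flow now 14.
No augmenting path remains; maximum flow = 14.
In the residual graph, reachable from Depot: {Depot, A, B, C, D, E}.
Min-cut edges: D→Port (12), E→Port (2); capacity 12 + 2 = 14.
This cut is saturated, so no flow can exceed 14.

14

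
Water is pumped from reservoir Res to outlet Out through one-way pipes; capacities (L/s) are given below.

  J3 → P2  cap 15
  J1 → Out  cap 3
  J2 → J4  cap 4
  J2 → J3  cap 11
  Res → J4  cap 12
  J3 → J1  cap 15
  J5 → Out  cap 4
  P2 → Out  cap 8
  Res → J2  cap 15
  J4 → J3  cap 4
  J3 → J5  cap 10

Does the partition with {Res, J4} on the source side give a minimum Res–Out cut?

Given cut capacity: 15 + 4 = 19.
Augment Res→J4→J3→J1→Out: bottleneck 3, flow now 3.
Augment Res→J4→J3→J5→Out: bottleneck 1, flow now 4.
Augment Res→J2→J3→J5→Out: bottleneck 3, flow now 7.
Augment Res→J2→J3→P2→Out: bottleneck 8, flow now 15.
No augmenting path remains; maximum flow = 15.
In the residual graph, reachable from Res: {Res, J4, J2}.
Min-cut edges: J4→J3 (4), J2→J3 (11); capacity 4 + 11 = 15.
Cut capacity 19 exceeds the max flow 15, so it is not minimum.

No — its capacity is 19, but the minimum cut has capacity 15.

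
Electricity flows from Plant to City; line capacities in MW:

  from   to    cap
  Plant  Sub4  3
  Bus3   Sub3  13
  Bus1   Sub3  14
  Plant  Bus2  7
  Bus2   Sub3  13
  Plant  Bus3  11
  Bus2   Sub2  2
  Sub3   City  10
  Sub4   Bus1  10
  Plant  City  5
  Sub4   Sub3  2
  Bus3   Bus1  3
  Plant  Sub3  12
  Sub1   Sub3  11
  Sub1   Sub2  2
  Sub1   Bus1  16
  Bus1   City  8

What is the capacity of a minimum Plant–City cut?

21

Augment Plant→City: bottleneck 5, flow now 5.
Augment Plant→Sub3→City: bottleneck 10, flow now 15.
Augment Plant→Bus3→Bus1→City: bottleneck 3, flow now 18.
Augment Plant→Sub4→Bus1→City: bottleneck 3, flow now 21.
No augmenting path remains; maximum flow = 21.
By max-flow min-cut, the minimum cut capacity equals the max flow.
In the residual graph, reachable from Plant: {Plant, Bus2, Bus3, Sub2, Sub3}.
Min-cut edges: Plant→Sub4 (3), Plant→City (5), Bus3→Bus1 (3), Sub3→City (10); capacity 3 + 5 + 3 + 10 = 21.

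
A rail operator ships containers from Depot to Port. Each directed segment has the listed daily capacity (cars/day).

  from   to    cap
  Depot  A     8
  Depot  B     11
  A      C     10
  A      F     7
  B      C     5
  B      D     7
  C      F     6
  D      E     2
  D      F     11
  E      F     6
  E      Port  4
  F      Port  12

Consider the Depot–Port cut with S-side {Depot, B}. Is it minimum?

Given cut capacity: 8 + 5 + 7 = 20.
Augment Depot→A→F→Port: bottleneck 7, flow now 7.
Augment Depot→A→C→F→Port: bottleneck 1, flow now 8.
Augment Depot→B→C→F→Port: bottleneck 4, flow now 12.
Augment Depot→B→D→E→Port: bottleneck 2, flow now 14.
No augmenting path remains; maximum flow = 14.
In the residual graph, reachable from Depot: {Depot, A, B, C, D, F}.
Min-cut edges: D→E (2), F→Port (12); capacity 2 + 12 = 14.
Cut capacity 20 exceeds the max flow 14, so it is not minimum.

No — its capacity is 20, but the minimum cut has capacity 14.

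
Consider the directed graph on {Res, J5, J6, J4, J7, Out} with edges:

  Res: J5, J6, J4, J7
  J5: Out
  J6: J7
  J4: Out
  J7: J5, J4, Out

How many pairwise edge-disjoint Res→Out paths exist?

Assign every edge capacity 1; by Menger, the answer equals the max flow.
Path Res→J5→Out (+1); total 1.
Path Res→J4→Out (+1); total 2.
Path Res→J7→Out (+1); total 3.
No residual Res→Out path; max flow = 3.
Certifying cut of size 3: {J4→Out, J5→Out, J7→Out}.

3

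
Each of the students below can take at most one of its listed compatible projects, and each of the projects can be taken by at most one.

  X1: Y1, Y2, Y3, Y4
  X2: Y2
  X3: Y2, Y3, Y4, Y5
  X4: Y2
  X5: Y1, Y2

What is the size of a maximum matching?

4

Unit-capacity flow: source→left, listed edges, right→sink; max matching = max flow.
Augmenting path X1→Y1 (+1); matched 1.
Augmenting path X2→Y2 (+1); matched 2.
Augmenting path X3→Y3 (+1); matched 3.
Augmenting path X5→Y1→X1→Y4 (+1); matched 4.
No augmenting path remains; maximum matching = 4.
König certificate: {X1, X3, X5, Y2} is a vertex cover of size 4 (every listed pair touches it), so no matching can be larger.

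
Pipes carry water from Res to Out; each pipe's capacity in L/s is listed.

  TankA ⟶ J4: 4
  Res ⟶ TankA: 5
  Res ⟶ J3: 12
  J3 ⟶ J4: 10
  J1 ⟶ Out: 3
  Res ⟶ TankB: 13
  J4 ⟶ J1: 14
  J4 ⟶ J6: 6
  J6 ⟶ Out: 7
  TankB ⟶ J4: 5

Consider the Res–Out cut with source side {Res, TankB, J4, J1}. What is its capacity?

26

Edges leaving {Res, TankB, J4, J1}: Res→TankA (5), Res→J3 (12), J4→J6 (6), J1→Out (3).
Cut capacity = 5 + 12 + 6 + 3 = 26.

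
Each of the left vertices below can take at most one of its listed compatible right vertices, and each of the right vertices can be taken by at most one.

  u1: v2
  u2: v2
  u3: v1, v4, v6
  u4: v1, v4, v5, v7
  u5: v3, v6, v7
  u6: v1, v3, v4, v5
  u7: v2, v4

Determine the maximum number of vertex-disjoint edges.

6

Unit-capacity flow: source→left, listed edges, right→sink; max matching = max flow.
Augmenting path u1→v2 (+1); matched 1.
Augmenting path u3→v1 (+1); matched 2.
Augmenting path u4→v4 (+1); matched 3.
Augmenting path u5→v3 (+1); matched 4.
Augmenting path u6→v5 (+1); matched 5.
Augmenting path u7→v4→u4→v7 (+1); matched 6.
No augmenting path remains; maximum matching = 6.
König certificate: {u3, u4, u5, u6, u7, v2} is a vertex cover of size 6 (every listed pair touches it), so no matching can be larger.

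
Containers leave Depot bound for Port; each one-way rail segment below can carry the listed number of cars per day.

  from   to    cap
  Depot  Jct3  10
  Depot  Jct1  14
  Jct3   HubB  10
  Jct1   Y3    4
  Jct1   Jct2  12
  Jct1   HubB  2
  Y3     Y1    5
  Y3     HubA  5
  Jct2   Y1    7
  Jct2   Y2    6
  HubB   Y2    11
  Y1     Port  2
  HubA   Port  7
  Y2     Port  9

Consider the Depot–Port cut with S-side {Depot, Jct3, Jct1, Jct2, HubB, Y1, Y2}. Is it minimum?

Yes — it is a minimum cut (capacity 15).

Given cut capacity: 4 + 2 + 9 = 15.
Augment Depot→Jct3→HubB→Y2→Port: bottleneck 9, flow now 9.
Augment Depot→Jct1→Y3→Y1→Port: bottleneck 2, flow now 11.
Augment Depot→Jct1→Y3→HubA→Port: bottleneck 2, flow now 13.
Augment Depot→Jct1→Jct2→Y1→Y3→HubA→Port: bottleneck 2, flow now 15. (uses reverse residual edge)
No augmenting path remains; maximum flow = 15.
Cut capacity 15 equals the max flow, so it is a minimum cut.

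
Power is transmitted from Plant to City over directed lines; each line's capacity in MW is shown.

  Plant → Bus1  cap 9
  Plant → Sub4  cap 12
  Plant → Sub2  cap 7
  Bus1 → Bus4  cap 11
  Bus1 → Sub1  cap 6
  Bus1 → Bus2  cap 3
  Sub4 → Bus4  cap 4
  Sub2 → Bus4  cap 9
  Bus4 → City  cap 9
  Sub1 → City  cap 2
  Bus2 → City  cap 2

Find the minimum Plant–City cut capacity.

13

Augment Plant→Bus1→Bus4→City: bottleneck 9, flow now 9.
Augment Plant→Sub4→Bus4→Bus1→Sub1→City: bottleneck 2, flow now 11. (uses reverse residual edge)
Augment Plant→Sub4→Bus4→Bus1→Bus2→City: bottleneck 2, flow now 13. (uses reverse residual edge)
No augmenting path remains; maximum flow = 13.
By max-flow min-cut, the minimum cut capacity equals the max flow.
In the residual graph, reachable from Plant: {Plant, Bus1, Sub4, Sub2, Bus4, Sub1, Bus2}.
Min-cut edges: Bus4→City (9), Sub1→City (2), Bus2→City (2); capacity 9 + 2 + 2 = 13.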